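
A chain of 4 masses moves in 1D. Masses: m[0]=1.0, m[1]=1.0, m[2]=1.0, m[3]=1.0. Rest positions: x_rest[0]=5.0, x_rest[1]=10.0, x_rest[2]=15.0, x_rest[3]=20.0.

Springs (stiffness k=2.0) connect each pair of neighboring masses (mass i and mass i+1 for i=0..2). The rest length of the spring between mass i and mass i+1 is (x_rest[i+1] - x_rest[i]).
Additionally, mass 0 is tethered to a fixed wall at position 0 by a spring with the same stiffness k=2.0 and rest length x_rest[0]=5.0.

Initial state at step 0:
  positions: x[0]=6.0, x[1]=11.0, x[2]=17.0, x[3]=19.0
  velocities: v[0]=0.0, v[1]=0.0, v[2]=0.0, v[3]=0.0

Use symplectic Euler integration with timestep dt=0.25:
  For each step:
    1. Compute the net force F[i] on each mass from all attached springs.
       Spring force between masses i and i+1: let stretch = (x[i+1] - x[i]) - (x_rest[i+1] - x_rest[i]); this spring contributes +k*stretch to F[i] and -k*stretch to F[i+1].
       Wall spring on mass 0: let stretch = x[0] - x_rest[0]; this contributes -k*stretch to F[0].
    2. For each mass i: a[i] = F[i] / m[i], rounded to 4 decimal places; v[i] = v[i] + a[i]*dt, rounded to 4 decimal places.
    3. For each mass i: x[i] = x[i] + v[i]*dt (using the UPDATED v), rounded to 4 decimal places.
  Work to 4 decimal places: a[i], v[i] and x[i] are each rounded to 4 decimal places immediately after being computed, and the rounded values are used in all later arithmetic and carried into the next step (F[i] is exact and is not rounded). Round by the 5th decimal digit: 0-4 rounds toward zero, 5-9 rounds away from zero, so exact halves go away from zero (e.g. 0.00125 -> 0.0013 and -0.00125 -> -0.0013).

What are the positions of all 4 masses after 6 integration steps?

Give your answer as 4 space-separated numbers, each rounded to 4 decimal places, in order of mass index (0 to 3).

Answer: 5.0573 9.6569 14.6193 21.7684

Derivation:
Step 0: x=[6.0000 11.0000 17.0000 19.0000] v=[0.0000 0.0000 0.0000 0.0000]
Step 1: x=[5.8750 11.1250 16.5000 19.3750] v=[-0.5000 0.5000 -2.0000 1.5000]
Step 2: x=[5.6719 11.2656 15.6875 20.0156] v=[-0.8125 0.5625 -3.2500 2.5625]
Step 3: x=[5.4590 11.2598 14.8633 20.7402] v=[-0.8516 -0.0234 -3.2969 2.8985]
Step 4: x=[5.2888 10.9793 14.3233 21.3552] v=[-0.6807 -1.1221 -2.1602 2.4601]
Step 5: x=[5.1688 10.4055 14.2442 21.7163] v=[-0.4799 -2.2954 -0.3163 1.4442]
Step 6: x=[5.0573 9.6569 14.6193 21.7684] v=[-0.4460 -2.9944 1.5004 0.2082]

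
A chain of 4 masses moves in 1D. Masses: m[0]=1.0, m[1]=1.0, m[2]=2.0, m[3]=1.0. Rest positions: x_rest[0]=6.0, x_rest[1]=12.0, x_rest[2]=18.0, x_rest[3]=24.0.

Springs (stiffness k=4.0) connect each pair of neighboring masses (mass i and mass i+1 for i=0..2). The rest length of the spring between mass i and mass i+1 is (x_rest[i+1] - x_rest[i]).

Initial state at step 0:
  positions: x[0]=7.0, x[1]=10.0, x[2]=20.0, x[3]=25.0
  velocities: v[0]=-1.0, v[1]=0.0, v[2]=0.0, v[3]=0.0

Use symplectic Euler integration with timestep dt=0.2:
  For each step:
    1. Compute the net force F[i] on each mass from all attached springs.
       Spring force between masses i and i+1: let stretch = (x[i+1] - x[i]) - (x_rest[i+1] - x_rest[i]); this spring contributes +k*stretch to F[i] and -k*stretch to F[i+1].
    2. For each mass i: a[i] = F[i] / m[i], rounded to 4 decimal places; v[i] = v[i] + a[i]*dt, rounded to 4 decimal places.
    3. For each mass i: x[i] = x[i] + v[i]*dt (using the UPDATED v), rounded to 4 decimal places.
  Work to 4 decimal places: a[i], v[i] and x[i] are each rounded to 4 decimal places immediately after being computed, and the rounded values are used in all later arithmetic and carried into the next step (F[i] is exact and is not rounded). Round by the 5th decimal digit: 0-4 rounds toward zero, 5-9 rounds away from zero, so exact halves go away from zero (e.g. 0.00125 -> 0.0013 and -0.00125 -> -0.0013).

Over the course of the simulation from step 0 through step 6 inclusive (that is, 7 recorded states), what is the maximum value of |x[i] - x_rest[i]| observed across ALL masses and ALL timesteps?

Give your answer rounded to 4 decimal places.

Step 0: x=[7.0000 10.0000 20.0000 25.0000] v=[-1.0000 0.0000 0.0000 0.0000]
Step 1: x=[6.3200 11.1200 19.6000 25.1600] v=[-3.4000 5.6000 -2.0000 0.8000]
Step 2: x=[5.4480 12.8288 18.9664 25.3904] v=[-4.3600 8.5440 -3.1680 1.1520]
Step 3: x=[4.7969 14.3387 18.3557 25.5530] v=[-3.2554 7.5494 -3.0534 0.8128]
Step 4: x=[4.7125 14.9646 17.9994 25.5240] v=[-0.4220 3.1296 -1.7813 -0.1450]
Step 5: x=[5.3084 14.4358 18.0023 25.2511] v=[2.9797 -2.6442 0.0146 -1.3647]
Step 6: x=[6.4047 13.0172 18.2998 24.7784] v=[5.4816 -7.0929 1.4875 -2.3637]
Max displacement = 2.9646

Answer: 2.9646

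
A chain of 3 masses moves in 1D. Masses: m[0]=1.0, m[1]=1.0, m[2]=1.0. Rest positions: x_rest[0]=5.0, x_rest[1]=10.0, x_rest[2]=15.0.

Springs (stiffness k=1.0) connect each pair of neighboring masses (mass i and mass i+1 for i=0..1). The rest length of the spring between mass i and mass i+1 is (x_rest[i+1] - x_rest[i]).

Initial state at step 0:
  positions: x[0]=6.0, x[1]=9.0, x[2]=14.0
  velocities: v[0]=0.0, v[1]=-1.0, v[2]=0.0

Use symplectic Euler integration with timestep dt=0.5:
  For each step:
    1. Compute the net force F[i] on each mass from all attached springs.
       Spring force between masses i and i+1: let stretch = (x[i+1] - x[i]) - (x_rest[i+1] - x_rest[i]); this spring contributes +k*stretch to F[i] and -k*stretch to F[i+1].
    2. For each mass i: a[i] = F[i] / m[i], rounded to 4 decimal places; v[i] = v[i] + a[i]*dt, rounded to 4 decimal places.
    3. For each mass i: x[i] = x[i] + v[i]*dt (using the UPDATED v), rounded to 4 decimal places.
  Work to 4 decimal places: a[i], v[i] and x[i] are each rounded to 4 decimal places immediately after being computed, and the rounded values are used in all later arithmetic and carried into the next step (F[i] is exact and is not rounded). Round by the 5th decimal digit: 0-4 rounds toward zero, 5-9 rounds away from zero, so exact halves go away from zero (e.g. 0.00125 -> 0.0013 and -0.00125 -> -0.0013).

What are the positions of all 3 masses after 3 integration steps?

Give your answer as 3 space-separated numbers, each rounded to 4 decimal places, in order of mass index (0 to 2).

Step 0: x=[6.0000 9.0000 14.0000] v=[0.0000 -1.0000 0.0000]
Step 1: x=[5.5000 9.0000 14.0000] v=[-1.0000 0.0000 0.0000]
Step 2: x=[4.6250 9.3750 14.0000] v=[-1.7500 0.7500 0.0000]
Step 3: x=[3.6875 9.7188 14.0938] v=[-1.8750 0.6875 0.1875]

Answer: 3.6875 9.7188 14.0938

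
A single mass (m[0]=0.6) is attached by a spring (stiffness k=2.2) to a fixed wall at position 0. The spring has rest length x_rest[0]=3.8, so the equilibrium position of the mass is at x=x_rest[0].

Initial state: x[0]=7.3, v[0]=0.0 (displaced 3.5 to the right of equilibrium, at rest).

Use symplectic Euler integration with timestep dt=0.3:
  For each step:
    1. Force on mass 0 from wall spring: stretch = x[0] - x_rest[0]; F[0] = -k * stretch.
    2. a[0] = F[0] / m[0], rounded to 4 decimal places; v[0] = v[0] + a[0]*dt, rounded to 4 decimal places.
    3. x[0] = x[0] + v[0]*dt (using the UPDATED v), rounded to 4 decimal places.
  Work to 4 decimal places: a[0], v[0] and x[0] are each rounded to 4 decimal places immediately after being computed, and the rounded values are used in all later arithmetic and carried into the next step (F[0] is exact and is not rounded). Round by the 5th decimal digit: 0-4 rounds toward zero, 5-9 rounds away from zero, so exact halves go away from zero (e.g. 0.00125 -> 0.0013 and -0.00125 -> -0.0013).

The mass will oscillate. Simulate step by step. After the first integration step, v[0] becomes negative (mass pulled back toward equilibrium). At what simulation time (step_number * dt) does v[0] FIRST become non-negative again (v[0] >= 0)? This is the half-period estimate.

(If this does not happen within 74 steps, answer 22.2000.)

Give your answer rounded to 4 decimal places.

Answer: 1.8000

Derivation:
Step 0: x=[7.3000] v=[0.0000]
Step 1: x=[6.1450] v=[-3.8500]
Step 2: x=[4.2162] v=[-6.4295]
Step 3: x=[2.1500] v=[-6.8873]
Step 4: x=[0.6283] v=[-5.0723]
Step 5: x=[0.1533] v=[-1.5834]
Step 6: x=[0.8817] v=[2.4280]
First v>=0 after going negative at step 6, time=1.8000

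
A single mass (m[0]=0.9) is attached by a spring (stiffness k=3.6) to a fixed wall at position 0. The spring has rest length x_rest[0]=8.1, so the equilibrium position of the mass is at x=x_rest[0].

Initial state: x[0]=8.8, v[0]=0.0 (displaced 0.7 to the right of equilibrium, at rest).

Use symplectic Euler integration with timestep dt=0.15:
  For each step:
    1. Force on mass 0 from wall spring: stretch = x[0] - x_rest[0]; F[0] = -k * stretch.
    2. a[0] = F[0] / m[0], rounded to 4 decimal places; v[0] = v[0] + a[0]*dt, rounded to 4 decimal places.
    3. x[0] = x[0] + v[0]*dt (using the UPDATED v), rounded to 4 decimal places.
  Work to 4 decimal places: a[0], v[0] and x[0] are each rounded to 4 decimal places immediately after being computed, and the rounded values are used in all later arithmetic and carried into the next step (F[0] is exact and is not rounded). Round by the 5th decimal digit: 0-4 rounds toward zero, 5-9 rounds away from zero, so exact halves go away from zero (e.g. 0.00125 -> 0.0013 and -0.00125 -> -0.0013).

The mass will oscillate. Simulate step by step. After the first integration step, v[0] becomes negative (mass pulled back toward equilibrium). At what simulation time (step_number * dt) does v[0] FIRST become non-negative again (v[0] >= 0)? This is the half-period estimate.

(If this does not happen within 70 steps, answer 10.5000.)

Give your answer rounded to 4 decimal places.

Step 0: x=[8.8000] v=[0.0000]
Step 1: x=[8.7370] v=[-0.4200]
Step 2: x=[8.6167] v=[-0.8022]
Step 3: x=[8.4499] v=[-1.1122]
Step 4: x=[8.2516] v=[-1.3221]
Step 5: x=[8.0396] v=[-1.4131]
Step 6: x=[7.8331] v=[-1.3769]
Step 7: x=[7.6506] v=[-1.2168]
Step 8: x=[7.5085] v=[-0.9472]
Step 9: x=[7.4197] v=[-0.5923]
Step 10: x=[7.3921] v=[-0.1841]
Step 11: x=[7.4282] v=[0.2406]
First v>=0 after going negative at step 11, time=1.6500

Answer: 1.6500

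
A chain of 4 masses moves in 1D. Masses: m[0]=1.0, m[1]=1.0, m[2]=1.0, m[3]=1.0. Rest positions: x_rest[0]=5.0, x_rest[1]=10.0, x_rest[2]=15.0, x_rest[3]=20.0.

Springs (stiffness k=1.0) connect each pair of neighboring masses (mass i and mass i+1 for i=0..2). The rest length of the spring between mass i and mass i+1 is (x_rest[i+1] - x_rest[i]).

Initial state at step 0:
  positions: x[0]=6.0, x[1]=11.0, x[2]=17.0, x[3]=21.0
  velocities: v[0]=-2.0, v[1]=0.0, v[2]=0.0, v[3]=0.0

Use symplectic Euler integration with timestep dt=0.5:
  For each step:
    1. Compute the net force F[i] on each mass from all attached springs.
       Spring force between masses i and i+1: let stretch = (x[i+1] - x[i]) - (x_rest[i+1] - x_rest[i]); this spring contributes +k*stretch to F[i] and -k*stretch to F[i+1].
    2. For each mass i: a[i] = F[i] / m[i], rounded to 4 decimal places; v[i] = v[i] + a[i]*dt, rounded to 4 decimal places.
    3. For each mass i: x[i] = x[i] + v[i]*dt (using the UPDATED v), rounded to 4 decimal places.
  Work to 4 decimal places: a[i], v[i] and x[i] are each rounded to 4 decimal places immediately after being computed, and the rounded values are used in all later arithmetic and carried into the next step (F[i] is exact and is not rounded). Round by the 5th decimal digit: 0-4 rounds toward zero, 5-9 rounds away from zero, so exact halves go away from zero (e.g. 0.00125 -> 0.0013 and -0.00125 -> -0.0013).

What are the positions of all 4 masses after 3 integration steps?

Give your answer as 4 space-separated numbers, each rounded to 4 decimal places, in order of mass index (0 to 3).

Step 0: x=[6.0000 11.0000 17.0000 21.0000] v=[-2.0000 0.0000 0.0000 0.0000]
Step 1: x=[5.0000 11.2500 16.5000 21.2500] v=[-2.0000 0.5000 -1.0000 0.5000]
Step 2: x=[4.3125 11.2500 15.8750 21.5625] v=[-1.3750 0.0000 -1.2500 0.6250]
Step 3: x=[4.1094 10.6719 15.5156 21.7032] v=[-0.4063 -1.1563 -0.7188 0.2813]

Answer: 4.1094 10.6719 15.5156 21.7032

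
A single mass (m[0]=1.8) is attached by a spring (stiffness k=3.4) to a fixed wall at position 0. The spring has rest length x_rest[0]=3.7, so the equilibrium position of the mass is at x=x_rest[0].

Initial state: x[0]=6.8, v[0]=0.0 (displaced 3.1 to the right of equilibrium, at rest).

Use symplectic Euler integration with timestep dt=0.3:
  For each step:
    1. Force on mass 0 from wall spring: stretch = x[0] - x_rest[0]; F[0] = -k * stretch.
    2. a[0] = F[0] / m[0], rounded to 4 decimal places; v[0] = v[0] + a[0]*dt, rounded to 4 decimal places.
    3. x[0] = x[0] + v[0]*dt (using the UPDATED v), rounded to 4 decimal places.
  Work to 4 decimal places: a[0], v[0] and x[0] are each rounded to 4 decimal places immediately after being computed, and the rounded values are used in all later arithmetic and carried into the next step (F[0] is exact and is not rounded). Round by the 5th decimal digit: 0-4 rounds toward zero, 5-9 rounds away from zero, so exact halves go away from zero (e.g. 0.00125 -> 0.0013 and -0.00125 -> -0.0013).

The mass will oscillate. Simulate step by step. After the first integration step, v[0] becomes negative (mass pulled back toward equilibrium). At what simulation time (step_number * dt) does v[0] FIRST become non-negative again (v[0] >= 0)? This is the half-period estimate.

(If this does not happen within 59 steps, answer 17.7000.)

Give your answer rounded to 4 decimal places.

Answer: 2.4000

Derivation:
Step 0: x=[6.8000] v=[0.0000]
Step 1: x=[6.2730] v=[-1.7567]
Step 2: x=[5.3086] v=[-3.2147]
Step 3: x=[4.0707] v=[-4.1263]
Step 4: x=[2.7698] v=[-4.3364]
Step 5: x=[1.6270] v=[-3.8093]
Step 6: x=[0.8366] v=[-2.6346]
Step 7: x=[0.5330] v=[-1.0120]
Step 8: x=[0.7678] v=[0.7826]
First v>=0 after going negative at step 8, time=2.4000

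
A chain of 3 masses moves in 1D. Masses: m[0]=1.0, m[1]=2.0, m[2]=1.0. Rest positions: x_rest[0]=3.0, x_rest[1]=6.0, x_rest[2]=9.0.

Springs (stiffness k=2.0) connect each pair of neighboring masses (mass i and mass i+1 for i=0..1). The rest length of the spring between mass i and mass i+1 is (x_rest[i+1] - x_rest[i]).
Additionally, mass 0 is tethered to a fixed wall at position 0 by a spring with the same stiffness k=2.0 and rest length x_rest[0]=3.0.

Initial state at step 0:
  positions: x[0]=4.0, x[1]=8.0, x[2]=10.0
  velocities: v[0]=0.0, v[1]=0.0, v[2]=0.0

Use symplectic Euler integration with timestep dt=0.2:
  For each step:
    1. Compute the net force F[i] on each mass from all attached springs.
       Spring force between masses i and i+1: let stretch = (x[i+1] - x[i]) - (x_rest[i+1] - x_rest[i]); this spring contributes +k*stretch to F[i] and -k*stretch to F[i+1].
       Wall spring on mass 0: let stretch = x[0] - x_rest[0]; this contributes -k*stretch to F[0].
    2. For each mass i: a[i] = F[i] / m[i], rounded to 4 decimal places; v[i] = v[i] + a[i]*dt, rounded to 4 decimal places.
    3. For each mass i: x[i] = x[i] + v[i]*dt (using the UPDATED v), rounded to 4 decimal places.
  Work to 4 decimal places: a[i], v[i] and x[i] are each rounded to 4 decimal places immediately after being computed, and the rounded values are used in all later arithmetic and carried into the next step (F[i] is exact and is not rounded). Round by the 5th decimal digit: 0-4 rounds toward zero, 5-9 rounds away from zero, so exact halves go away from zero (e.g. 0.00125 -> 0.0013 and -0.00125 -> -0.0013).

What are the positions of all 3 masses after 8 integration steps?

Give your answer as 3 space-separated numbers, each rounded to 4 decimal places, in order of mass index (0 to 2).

Answer: 3.3044 6.5452 10.8997

Derivation:
Step 0: x=[4.0000 8.0000 10.0000] v=[0.0000 0.0000 0.0000]
Step 1: x=[4.0000 7.9200 10.0800] v=[0.0000 -0.4000 0.4000]
Step 2: x=[3.9936 7.7696 10.2272] v=[-0.0320 -0.7520 0.7360]
Step 3: x=[3.9698 7.5665 10.4178] v=[-0.1190 -1.0157 0.9530]
Step 4: x=[3.9162 7.3335 10.6203] v=[-0.2682 -1.1648 1.0125]
Step 5: x=[3.8226 7.0953 10.7999] v=[-0.4678 -1.1909 0.8978]
Step 6: x=[3.6850 6.8744 10.9231] v=[-0.6878 -1.1045 0.6160]
Step 7: x=[3.5078 6.6879 10.9624] v=[-0.8860 -0.9326 0.1965]
Step 8: x=[3.3044 6.5452 10.8997] v=[-1.0171 -0.7137 -0.3133]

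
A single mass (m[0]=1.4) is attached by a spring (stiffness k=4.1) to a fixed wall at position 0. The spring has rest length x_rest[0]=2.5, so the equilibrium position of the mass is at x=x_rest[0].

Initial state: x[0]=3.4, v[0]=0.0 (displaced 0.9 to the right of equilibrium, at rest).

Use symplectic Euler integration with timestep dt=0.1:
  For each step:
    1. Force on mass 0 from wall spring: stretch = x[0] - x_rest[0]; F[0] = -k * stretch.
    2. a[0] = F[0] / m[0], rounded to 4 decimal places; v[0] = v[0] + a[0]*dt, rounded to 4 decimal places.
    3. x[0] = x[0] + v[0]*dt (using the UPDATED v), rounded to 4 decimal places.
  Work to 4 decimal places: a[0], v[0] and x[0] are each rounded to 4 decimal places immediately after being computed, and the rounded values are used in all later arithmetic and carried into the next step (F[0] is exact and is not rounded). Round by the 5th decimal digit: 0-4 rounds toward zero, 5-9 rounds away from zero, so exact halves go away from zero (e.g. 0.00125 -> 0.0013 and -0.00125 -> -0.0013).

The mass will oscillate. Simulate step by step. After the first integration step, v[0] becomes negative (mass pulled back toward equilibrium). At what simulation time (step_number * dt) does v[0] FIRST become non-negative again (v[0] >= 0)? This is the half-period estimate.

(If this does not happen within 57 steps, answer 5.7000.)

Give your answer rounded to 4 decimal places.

Answer: 1.9000

Derivation:
Step 0: x=[3.4000] v=[0.0000]
Step 1: x=[3.3736] v=[-0.2636]
Step 2: x=[3.3217] v=[-0.5194]
Step 3: x=[3.2457] v=[-0.7600]
Step 4: x=[3.1479] v=[-0.9784]
Step 5: x=[3.0311] v=[-1.1681]
Step 6: x=[2.8987] v=[-1.3236]
Step 7: x=[2.7547] v=[-1.4404]
Step 8: x=[2.6032] v=[-1.5150]
Step 9: x=[2.4487] v=[-1.5452]
Step 10: x=[2.2957] v=[-1.5302]
Step 11: x=[2.1487] v=[-1.4704]
Step 12: x=[2.0120] v=[-1.3675]
Step 13: x=[1.8895] v=[-1.2246]
Step 14: x=[1.7849] v=[-1.0458]
Step 15: x=[1.7013] v=[-0.8364]
Step 16: x=[1.6411] v=[-0.6025]
Step 17: x=[1.6060] v=[-0.3510]
Step 18: x=[1.5971] v=[-0.0892]
Step 19: x=[1.6146] v=[0.1752]
First v>=0 after going negative at step 19, time=1.9000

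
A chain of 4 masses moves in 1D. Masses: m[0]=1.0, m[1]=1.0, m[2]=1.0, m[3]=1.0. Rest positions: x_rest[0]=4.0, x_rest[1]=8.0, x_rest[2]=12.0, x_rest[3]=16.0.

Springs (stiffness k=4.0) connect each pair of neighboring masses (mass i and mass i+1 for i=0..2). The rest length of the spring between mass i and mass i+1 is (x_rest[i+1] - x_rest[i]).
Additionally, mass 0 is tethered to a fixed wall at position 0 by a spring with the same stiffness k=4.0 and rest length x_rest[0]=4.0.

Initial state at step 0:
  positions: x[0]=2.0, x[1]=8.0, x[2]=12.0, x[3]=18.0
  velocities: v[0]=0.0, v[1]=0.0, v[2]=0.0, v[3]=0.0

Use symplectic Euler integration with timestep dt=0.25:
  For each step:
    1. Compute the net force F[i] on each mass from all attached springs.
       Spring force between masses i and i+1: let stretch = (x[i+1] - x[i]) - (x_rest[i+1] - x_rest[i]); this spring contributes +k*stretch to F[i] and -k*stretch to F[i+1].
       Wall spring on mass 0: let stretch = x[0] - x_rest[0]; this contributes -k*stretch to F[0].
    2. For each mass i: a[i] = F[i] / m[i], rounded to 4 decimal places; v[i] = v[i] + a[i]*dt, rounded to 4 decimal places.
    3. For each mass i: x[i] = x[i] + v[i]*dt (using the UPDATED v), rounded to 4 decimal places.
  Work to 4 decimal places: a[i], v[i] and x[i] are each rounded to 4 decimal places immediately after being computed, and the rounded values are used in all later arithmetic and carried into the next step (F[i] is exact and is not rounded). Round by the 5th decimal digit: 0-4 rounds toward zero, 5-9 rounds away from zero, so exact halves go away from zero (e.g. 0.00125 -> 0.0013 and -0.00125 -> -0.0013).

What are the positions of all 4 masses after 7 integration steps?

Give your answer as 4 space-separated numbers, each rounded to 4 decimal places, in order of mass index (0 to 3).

Answer: 4.5338 9.7818 11.9704 15.0234

Derivation:
Step 0: x=[2.0000 8.0000 12.0000 18.0000] v=[0.0000 0.0000 0.0000 0.0000]
Step 1: x=[3.0000 7.5000 12.5000 17.5000] v=[4.0000 -2.0000 2.0000 -2.0000]
Step 2: x=[4.3750 7.1250 13.0000 16.7500] v=[5.5000 -1.5000 2.0000 -3.0000]
Step 3: x=[5.3438 7.5313 12.9688 16.0625] v=[3.8750 1.6250 -0.1250 -2.7500]
Step 4: x=[5.5235 8.7501 12.3516 15.6016] v=[0.7187 4.8750 -2.4688 -1.8437]
Step 5: x=[5.1290 10.0626 11.6465 15.3282] v=[-1.5782 5.2499 -2.8203 -1.0937]
Step 6: x=[4.6856 10.5377 11.4659 15.1344] v=[-1.7736 1.9002 -0.7225 -0.7754]
Step 7: x=[4.5338 9.7818 11.9704 15.0234] v=[-0.6071 -3.0237 2.0178 -0.4439]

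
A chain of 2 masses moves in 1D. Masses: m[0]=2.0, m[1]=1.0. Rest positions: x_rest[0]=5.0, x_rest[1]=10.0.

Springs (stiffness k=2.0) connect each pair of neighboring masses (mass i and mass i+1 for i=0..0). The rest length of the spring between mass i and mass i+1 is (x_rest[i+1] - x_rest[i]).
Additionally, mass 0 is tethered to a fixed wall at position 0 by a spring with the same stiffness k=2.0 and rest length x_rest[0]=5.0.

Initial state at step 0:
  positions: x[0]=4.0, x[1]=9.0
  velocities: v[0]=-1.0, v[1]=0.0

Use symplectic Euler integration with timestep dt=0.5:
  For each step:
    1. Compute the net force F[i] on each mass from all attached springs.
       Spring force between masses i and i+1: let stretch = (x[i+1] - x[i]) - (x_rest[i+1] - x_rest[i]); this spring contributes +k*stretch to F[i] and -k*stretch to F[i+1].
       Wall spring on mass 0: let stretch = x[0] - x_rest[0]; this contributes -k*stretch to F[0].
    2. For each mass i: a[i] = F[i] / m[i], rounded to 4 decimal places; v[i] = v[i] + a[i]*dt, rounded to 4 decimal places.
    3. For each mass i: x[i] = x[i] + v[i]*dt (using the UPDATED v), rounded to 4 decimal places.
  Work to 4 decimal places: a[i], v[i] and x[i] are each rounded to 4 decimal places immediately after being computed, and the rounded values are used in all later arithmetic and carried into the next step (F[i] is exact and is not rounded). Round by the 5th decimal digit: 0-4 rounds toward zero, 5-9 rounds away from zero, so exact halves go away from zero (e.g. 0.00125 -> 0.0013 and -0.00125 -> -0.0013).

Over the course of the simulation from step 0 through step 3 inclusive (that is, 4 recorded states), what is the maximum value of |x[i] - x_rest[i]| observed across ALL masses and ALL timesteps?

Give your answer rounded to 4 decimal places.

Answer: 1.2500

Derivation:
Step 0: x=[4.0000 9.0000] v=[-1.0000 0.0000]
Step 1: x=[3.7500 9.0000] v=[-0.5000 0.0000]
Step 2: x=[3.8750 8.8750] v=[0.2500 -0.2500]
Step 3: x=[4.2813 8.7500] v=[0.8125 -0.2500]
Max displacement = 1.2500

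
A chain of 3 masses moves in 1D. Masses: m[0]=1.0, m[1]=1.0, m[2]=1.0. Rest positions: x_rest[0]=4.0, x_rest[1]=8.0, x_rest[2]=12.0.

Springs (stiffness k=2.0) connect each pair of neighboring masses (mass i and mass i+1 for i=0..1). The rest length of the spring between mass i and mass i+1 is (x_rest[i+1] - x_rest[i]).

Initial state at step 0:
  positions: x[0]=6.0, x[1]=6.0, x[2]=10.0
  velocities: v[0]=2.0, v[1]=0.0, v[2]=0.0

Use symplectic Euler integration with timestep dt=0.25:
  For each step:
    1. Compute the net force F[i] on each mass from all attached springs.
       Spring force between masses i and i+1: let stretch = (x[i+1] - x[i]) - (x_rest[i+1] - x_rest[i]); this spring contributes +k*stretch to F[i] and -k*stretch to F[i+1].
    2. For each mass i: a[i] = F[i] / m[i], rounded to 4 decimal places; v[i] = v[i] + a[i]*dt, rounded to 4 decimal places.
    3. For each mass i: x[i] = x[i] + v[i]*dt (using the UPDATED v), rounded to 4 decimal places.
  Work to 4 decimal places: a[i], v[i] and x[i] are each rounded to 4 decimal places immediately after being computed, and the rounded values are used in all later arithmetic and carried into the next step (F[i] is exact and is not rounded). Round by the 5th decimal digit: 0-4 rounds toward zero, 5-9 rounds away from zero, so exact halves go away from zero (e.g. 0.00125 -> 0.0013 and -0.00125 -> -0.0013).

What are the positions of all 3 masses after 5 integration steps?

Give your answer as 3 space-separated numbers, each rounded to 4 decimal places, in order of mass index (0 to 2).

Step 0: x=[6.0000 6.0000 10.0000] v=[2.0000 0.0000 0.0000]
Step 1: x=[6.0000 6.5000 10.0000] v=[0.0000 2.0000 0.0000]
Step 2: x=[5.5625 7.3750 10.0625] v=[-1.7500 3.5000 0.2500]
Step 3: x=[4.8516 8.3594 10.2891] v=[-2.8438 3.9375 0.9063]
Step 4: x=[4.0791 9.1465 10.7745] v=[-3.0899 3.1485 1.9415]
Step 5: x=[3.4401 9.5037 11.5564] v=[-2.5562 1.4288 3.1275]

Answer: 3.4401 9.5037 11.5564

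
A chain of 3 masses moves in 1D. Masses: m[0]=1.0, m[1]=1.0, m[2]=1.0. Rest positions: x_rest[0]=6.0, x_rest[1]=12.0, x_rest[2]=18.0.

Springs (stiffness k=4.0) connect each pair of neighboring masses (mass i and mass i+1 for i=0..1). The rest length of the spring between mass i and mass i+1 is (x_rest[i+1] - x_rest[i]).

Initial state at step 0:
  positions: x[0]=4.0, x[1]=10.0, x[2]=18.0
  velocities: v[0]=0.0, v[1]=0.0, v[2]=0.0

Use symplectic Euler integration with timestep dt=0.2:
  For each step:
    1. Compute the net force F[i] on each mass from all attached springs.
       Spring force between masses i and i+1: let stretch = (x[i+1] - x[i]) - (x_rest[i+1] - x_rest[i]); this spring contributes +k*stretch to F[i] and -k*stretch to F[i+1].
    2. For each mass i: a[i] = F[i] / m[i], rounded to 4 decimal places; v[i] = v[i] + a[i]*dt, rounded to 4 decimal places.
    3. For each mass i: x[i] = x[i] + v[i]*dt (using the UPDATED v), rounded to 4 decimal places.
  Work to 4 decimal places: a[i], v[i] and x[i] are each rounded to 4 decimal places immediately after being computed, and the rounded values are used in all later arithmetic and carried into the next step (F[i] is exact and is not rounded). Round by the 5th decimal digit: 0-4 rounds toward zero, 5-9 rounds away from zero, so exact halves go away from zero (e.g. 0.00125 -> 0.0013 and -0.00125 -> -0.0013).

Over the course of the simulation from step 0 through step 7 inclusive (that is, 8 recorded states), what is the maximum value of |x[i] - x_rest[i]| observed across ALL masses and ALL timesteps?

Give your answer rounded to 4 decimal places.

Answer: 2.2573

Derivation:
Step 0: x=[4.0000 10.0000 18.0000] v=[0.0000 0.0000 0.0000]
Step 1: x=[4.0000 10.3200 17.6800] v=[0.0000 1.6000 -1.6000]
Step 2: x=[4.0512 10.8064 17.1424] v=[0.2560 2.4320 -2.6880]
Step 3: x=[4.2232 11.2257 16.5510] v=[0.8602 2.0966 -2.9568]
Step 4: x=[4.5556 11.3767 16.0676] v=[1.6622 0.7548 -2.4170]
Step 5: x=[5.0194 11.1868 15.7937] v=[2.3191 -0.9494 -1.3697]
Step 6: x=[5.5100 10.7472 15.7427] v=[2.4530 -2.1978 -0.2552]
Step 7: x=[5.8786 10.2690 15.8524] v=[1.8428 -2.3912 0.5484]
Max displacement = 2.2573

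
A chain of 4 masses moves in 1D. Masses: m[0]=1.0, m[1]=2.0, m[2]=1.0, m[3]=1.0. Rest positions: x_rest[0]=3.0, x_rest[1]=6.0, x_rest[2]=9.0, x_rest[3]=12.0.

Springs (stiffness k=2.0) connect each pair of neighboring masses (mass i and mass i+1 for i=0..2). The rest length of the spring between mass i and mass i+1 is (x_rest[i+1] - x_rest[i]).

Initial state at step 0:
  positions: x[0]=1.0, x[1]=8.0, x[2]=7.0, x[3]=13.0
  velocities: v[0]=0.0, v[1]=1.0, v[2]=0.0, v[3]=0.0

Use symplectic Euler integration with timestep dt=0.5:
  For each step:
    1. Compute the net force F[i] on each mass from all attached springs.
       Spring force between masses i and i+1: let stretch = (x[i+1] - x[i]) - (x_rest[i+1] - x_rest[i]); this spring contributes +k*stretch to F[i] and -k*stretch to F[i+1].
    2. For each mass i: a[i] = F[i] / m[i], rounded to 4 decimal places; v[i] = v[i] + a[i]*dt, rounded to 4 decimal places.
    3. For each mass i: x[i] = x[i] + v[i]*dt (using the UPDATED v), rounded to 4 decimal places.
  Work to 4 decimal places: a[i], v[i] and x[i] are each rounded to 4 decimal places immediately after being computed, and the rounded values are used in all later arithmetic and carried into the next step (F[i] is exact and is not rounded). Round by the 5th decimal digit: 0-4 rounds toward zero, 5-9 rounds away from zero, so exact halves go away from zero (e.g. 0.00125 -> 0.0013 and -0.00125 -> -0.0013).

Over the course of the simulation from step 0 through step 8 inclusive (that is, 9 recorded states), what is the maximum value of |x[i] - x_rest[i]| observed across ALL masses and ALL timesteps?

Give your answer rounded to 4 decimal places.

Step 0: x=[1.0000 8.0000 7.0000 13.0000] v=[0.0000 1.0000 0.0000 0.0000]
Step 1: x=[3.0000 6.5000 10.5000 11.5000] v=[4.0000 -3.0000 7.0000 -3.0000]
Step 2: x=[5.2500 5.1250 12.5000 11.0000] v=[4.5000 -2.7500 4.0000 -1.0000]
Step 3: x=[5.9375 5.6250 10.0625 12.7500] v=[1.3750 1.0000 -4.8750 3.5000]
Step 4: x=[4.9688 7.3125 6.7500 14.6563] v=[-1.9375 3.3750 -6.6250 3.8125]
Step 5: x=[3.6719 8.2735 7.6719 14.1094] v=[-2.5938 1.9219 1.8438 -1.0938]
Step 6: x=[3.1758 7.9337 12.1134 11.8438] v=[-0.9922 -0.6797 8.8829 -4.5313]
Step 7: x=[3.5587 7.4493 14.3302 11.2130] v=[0.7657 -0.9688 4.4336 -1.2617]
Step 8: x=[4.3869 7.7125 11.5480 13.6408] v=[1.6563 0.5264 -5.5645 4.8555]
Max displacement = 5.3302

Answer: 5.3302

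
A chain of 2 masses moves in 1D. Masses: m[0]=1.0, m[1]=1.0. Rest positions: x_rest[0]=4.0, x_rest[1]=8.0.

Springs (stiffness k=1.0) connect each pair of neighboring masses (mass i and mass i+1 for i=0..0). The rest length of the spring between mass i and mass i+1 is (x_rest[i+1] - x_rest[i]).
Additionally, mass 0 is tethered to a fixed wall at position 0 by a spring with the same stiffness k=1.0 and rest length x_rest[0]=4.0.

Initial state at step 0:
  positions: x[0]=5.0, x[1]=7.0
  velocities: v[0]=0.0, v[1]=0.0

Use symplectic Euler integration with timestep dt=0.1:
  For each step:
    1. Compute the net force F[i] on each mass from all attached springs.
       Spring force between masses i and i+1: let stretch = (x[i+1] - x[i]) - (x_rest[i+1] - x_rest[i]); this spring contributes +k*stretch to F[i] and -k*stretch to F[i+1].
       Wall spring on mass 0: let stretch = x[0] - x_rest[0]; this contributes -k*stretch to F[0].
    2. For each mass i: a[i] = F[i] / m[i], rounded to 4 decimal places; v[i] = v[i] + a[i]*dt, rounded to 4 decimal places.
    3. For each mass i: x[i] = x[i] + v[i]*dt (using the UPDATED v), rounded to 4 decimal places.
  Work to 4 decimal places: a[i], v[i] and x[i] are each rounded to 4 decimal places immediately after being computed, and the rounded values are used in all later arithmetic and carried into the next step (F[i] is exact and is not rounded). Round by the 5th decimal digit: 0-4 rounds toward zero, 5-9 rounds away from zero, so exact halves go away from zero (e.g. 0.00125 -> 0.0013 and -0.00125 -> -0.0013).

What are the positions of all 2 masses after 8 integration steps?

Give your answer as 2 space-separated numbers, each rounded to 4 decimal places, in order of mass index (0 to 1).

Answer: 4.0786 7.6209

Derivation:
Step 0: x=[5.0000 7.0000] v=[0.0000 0.0000]
Step 1: x=[4.9700 7.0200] v=[-0.3000 0.2000]
Step 2: x=[4.9108 7.0595] v=[-0.5920 0.3950]
Step 3: x=[4.8240 7.1175] v=[-0.8682 0.5801]
Step 4: x=[4.7119 7.1926] v=[-1.1213 0.7508]
Step 5: x=[4.5775 7.2829] v=[-1.3444 0.9027]
Step 6: x=[4.4243 7.3861] v=[-1.5316 1.0322]
Step 7: x=[4.2565 7.4997] v=[-1.6779 1.1360]
Step 8: x=[4.0786 7.6209] v=[-1.7792 1.2117]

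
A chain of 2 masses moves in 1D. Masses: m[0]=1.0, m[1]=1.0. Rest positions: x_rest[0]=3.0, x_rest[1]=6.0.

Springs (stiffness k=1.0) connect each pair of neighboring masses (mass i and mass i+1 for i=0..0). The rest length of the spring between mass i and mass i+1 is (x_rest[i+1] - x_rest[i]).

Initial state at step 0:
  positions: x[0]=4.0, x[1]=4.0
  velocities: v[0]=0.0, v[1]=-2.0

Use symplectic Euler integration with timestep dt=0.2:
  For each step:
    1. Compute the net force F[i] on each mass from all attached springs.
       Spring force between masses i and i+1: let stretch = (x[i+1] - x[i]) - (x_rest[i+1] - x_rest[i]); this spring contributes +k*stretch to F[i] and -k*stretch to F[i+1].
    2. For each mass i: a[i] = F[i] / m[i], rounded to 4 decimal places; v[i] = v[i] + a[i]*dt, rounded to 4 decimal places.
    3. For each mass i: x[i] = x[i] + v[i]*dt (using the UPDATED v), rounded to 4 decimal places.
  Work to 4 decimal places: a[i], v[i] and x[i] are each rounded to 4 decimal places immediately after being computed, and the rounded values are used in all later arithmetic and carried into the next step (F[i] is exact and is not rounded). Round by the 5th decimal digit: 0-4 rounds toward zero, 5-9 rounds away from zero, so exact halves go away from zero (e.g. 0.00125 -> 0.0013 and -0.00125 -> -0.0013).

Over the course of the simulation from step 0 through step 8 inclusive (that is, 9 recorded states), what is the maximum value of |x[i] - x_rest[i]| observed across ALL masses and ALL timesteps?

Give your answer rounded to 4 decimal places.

Step 0: x=[4.0000 4.0000] v=[0.0000 -2.0000]
Step 1: x=[3.8800 3.7200] v=[-0.6000 -1.4000]
Step 2: x=[3.6336 3.5664] v=[-1.2320 -0.7680]
Step 3: x=[3.2645 3.5355] v=[-1.8454 -0.1546]
Step 4: x=[2.7863 3.6137] v=[-2.3912 0.3912]
Step 5: x=[2.2212 3.7788] v=[-2.8257 0.8257]
Step 6: x=[1.5984 4.0016] v=[-3.1142 1.1142]
Step 7: x=[0.9517 4.2483] v=[-3.2336 1.2336]
Step 8: x=[0.3168 4.4832] v=[-3.1743 1.1743]
Max displacement = 2.6832

Answer: 2.6832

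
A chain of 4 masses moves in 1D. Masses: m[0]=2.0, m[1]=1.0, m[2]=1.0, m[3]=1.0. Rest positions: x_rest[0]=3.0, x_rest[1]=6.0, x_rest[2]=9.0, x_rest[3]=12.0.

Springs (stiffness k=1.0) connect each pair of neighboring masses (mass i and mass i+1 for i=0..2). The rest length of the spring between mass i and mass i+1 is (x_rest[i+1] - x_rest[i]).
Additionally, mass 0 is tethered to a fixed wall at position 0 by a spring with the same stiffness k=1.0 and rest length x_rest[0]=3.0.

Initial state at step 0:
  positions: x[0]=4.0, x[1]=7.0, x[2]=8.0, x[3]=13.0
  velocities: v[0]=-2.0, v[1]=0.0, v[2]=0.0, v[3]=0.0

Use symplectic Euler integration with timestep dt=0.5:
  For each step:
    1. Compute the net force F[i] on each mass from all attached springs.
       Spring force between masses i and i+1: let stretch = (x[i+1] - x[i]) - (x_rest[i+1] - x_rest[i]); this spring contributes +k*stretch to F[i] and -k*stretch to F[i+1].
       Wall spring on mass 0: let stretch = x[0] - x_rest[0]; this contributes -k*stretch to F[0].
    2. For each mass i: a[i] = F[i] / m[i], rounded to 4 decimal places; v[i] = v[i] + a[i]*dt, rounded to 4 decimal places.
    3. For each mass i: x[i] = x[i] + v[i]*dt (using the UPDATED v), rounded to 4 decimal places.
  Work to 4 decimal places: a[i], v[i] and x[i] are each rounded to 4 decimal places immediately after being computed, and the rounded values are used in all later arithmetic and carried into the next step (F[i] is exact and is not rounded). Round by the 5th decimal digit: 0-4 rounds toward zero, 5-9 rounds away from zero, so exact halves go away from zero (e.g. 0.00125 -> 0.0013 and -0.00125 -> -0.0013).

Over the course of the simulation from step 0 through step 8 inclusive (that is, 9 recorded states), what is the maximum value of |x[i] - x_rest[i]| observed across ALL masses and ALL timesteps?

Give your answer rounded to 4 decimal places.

Answer: 2.5483

Derivation:
Step 0: x=[4.0000 7.0000 8.0000 13.0000] v=[-2.0000 0.0000 0.0000 0.0000]
Step 1: x=[2.8750 6.5000 9.0000 12.5000] v=[-2.2500 -1.0000 2.0000 -1.0000]
Step 2: x=[1.8438 5.7188 10.2500 11.8750] v=[-2.0625 -1.5625 2.5000 -1.2500]
Step 3: x=[1.0665 5.1016 10.7735 11.5938] v=[-1.5547 -1.2344 1.0469 -0.5625]
Step 4: x=[0.6602 4.8936 10.0841 11.8575] v=[-0.8126 -0.4160 -1.3789 0.5274]
Step 5: x=[0.7006 4.9249 8.5404 12.4279] v=[0.0807 0.0626 -3.0875 1.1407]
Step 6: x=[1.1815 4.8040 7.0647 12.7764] v=[0.9617 -0.2418 -2.9515 0.6970]
Step 7: x=[1.9675 4.3427 6.4517 12.4470] v=[1.5720 -0.9227 -1.2260 -0.6589]
Step 8: x=[2.8045 3.8148 6.8103 11.3687] v=[1.6740 -1.0558 0.7172 -2.1566]
Max displacement = 2.5483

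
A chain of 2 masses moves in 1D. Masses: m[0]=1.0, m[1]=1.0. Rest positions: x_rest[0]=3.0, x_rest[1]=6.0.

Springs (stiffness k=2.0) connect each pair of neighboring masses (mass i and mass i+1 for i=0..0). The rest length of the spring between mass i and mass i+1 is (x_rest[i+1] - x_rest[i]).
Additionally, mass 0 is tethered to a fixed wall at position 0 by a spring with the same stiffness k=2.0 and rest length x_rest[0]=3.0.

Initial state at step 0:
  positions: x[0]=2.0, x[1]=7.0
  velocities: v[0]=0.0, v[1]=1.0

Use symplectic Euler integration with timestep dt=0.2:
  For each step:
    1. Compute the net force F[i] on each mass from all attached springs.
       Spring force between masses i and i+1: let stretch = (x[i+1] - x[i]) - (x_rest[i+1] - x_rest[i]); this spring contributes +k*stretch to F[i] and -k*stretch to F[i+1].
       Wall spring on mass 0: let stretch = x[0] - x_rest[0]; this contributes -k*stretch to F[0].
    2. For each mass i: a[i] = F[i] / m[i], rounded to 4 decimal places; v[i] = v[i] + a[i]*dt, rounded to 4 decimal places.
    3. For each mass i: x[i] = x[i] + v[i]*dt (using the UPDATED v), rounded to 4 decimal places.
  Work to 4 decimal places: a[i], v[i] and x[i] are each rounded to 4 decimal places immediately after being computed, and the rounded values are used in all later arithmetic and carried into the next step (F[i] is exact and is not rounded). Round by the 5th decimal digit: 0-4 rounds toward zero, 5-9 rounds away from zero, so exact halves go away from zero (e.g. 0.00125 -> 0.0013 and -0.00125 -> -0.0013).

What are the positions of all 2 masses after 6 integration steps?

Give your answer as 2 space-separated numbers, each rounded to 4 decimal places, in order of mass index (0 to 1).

Answer: 4.6356 6.1464

Derivation:
Step 0: x=[2.0000 7.0000] v=[0.0000 1.0000]
Step 1: x=[2.2400 7.0400] v=[1.2000 0.2000]
Step 2: x=[2.6848 6.9360] v=[2.2240 -0.5200]
Step 3: x=[3.2549 6.7319] v=[2.8506 -1.0205]
Step 4: x=[3.8428 6.4896] v=[2.9394 -1.2113]
Step 5: x=[4.3350 6.2756] v=[2.4610 -1.0700]
Step 6: x=[4.6356 6.1464] v=[1.5032 -0.6462]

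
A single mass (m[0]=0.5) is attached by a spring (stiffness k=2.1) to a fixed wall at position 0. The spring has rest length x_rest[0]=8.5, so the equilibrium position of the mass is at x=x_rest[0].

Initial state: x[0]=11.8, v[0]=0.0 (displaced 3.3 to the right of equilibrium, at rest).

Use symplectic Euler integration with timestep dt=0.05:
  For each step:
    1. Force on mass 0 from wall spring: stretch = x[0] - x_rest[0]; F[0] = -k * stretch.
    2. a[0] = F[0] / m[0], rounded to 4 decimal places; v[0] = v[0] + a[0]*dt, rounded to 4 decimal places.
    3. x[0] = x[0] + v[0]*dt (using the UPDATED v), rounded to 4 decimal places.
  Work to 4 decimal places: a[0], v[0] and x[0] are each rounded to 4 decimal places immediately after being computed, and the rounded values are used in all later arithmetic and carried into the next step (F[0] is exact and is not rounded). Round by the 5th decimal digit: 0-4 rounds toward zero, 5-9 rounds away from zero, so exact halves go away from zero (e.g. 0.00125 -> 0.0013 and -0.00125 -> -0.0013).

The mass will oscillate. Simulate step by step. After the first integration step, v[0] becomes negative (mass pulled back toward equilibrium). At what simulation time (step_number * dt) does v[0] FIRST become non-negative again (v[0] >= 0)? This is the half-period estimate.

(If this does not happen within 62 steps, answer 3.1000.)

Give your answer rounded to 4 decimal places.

Step 0: x=[11.8000] v=[0.0000]
Step 1: x=[11.7654] v=[-0.6930]
Step 2: x=[11.6965] v=[-1.3787]
Step 3: x=[11.5940] v=[-2.0500]
Step 4: x=[11.4590] v=[-2.6997]
Step 5: x=[11.2929] v=[-3.3211]
Step 6: x=[11.0975] v=[-3.9076]
Step 7: x=[10.8748] v=[-4.4531]
Step 8: x=[10.6272] v=[-4.9518]
Step 9: x=[10.3573] v=[-5.3985]
Step 10: x=[10.0679] v=[-5.7885]
Step 11: x=[9.7620] v=[-6.1178]
Step 12: x=[9.4429] v=[-6.3828]
Step 13: x=[9.1139] v=[-6.5808]
Step 14: x=[8.7784] v=[-6.7097]
Step 15: x=[8.4400] v=[-6.7682]
Step 16: x=[8.1022] v=[-6.7556]
Step 17: x=[7.7686] v=[-6.6721]
Step 18: x=[7.4427] v=[-6.5185]
Step 19: x=[7.1279] v=[-6.2965]
Step 20: x=[6.8275] v=[-6.0084]
Step 21: x=[6.5446] v=[-5.6572]
Step 22: x=[6.2823] v=[-5.2466]
Step 23: x=[6.0433] v=[-4.7809]
Step 24: x=[5.8301] v=[-4.2650]
Step 25: x=[5.6449] v=[-3.7043]
Step 26: x=[5.4897] v=[-3.1047]
Step 27: x=[5.3661] v=[-2.4725]
Step 28: x=[5.2754] v=[-1.8144]
Step 29: x=[5.2185] v=[-1.1372]
Step 30: x=[5.1961] v=[-0.4481]
Step 31: x=[5.2084] v=[0.2457]
First v>=0 after going negative at step 31, time=1.5500

Answer: 1.5500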